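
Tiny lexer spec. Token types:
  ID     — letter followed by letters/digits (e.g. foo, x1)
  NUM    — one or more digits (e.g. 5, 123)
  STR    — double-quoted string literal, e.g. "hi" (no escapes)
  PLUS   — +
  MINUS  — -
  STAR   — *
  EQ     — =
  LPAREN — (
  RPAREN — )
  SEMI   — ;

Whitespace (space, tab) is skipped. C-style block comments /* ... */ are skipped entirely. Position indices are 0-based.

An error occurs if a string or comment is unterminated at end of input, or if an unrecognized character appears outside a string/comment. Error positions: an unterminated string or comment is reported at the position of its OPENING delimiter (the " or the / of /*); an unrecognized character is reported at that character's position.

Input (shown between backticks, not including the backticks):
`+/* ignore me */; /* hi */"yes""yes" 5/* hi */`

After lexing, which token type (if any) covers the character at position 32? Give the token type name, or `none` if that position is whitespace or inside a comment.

pos=0: emit PLUS '+'
pos=1: enter COMMENT mode (saw '/*')
exit COMMENT mode (now at pos=16)
pos=16: emit SEMI ';'
pos=18: enter COMMENT mode (saw '/*')
exit COMMENT mode (now at pos=26)
pos=26: enter STRING mode
pos=26: emit STR "yes" (now at pos=31)
pos=31: enter STRING mode
pos=31: emit STR "yes" (now at pos=36)
pos=37: emit NUM '5' (now at pos=38)
pos=38: enter COMMENT mode (saw '/*')
exit COMMENT mode (now at pos=46)
DONE. 5 tokens: [PLUS, SEMI, STR, STR, NUM]
Position 32: char is 'y' -> STR

Answer: STR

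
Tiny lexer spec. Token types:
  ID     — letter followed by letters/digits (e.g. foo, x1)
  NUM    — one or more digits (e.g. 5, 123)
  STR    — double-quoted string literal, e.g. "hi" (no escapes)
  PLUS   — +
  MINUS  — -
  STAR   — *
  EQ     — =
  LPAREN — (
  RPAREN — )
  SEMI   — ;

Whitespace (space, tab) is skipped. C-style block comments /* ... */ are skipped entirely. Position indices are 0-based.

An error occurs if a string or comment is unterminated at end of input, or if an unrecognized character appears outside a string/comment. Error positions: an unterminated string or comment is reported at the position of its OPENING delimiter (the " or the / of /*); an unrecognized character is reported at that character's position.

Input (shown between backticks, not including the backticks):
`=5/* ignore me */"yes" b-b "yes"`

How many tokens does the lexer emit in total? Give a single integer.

pos=0: emit EQ '='
pos=1: emit NUM '5' (now at pos=2)
pos=2: enter COMMENT mode (saw '/*')
exit COMMENT mode (now at pos=17)
pos=17: enter STRING mode
pos=17: emit STR "yes" (now at pos=22)
pos=23: emit ID 'b' (now at pos=24)
pos=24: emit MINUS '-'
pos=25: emit ID 'b' (now at pos=26)
pos=27: enter STRING mode
pos=27: emit STR "yes" (now at pos=32)
DONE. 7 tokens: [EQ, NUM, STR, ID, MINUS, ID, STR]

Answer: 7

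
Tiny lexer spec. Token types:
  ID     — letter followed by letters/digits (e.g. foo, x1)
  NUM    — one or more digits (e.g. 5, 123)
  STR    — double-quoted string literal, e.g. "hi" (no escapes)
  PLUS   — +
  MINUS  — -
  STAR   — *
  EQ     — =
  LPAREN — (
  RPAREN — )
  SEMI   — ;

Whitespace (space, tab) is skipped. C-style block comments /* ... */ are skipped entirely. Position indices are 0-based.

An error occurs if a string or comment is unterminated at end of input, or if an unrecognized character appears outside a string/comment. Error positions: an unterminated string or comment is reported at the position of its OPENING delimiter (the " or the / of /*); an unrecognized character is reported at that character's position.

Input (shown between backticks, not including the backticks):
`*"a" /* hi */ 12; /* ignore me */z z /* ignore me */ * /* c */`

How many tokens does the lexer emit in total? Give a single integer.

Answer: 7

Derivation:
pos=0: emit STAR '*'
pos=1: enter STRING mode
pos=1: emit STR "a" (now at pos=4)
pos=5: enter COMMENT mode (saw '/*')
exit COMMENT mode (now at pos=13)
pos=14: emit NUM '12' (now at pos=16)
pos=16: emit SEMI ';'
pos=18: enter COMMENT mode (saw '/*')
exit COMMENT mode (now at pos=33)
pos=33: emit ID 'z' (now at pos=34)
pos=35: emit ID 'z' (now at pos=36)
pos=37: enter COMMENT mode (saw '/*')
exit COMMENT mode (now at pos=52)
pos=53: emit STAR '*'
pos=55: enter COMMENT mode (saw '/*')
exit COMMENT mode (now at pos=62)
DONE. 7 tokens: [STAR, STR, NUM, SEMI, ID, ID, STAR]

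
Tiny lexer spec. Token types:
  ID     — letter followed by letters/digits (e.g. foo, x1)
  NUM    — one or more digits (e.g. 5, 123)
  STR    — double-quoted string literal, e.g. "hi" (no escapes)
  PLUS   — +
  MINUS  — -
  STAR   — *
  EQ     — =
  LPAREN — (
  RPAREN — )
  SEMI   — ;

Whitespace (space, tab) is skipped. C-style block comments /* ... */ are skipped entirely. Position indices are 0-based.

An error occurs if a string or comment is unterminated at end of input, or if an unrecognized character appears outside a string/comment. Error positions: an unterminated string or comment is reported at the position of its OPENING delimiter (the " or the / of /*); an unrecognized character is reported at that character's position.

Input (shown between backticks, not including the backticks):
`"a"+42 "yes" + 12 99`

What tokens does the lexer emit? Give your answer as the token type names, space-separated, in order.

Answer: STR PLUS NUM STR PLUS NUM NUM

Derivation:
pos=0: enter STRING mode
pos=0: emit STR "a" (now at pos=3)
pos=3: emit PLUS '+'
pos=4: emit NUM '42' (now at pos=6)
pos=7: enter STRING mode
pos=7: emit STR "yes" (now at pos=12)
pos=13: emit PLUS '+'
pos=15: emit NUM '12' (now at pos=17)
pos=18: emit NUM '99' (now at pos=20)
DONE. 7 tokens: [STR, PLUS, NUM, STR, PLUS, NUM, NUM]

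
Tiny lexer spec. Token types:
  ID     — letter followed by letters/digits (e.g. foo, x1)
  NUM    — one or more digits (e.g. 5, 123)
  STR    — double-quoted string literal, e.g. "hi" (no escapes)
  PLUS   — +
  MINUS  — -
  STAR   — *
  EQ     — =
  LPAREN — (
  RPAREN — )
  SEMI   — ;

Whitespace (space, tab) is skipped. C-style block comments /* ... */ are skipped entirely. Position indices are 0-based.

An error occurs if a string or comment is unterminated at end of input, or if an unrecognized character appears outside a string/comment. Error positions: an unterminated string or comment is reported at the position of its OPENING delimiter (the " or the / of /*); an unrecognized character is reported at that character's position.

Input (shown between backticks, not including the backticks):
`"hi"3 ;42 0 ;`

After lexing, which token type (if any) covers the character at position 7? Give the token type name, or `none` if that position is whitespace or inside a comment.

Answer: NUM

Derivation:
pos=0: enter STRING mode
pos=0: emit STR "hi" (now at pos=4)
pos=4: emit NUM '3' (now at pos=5)
pos=6: emit SEMI ';'
pos=7: emit NUM '42' (now at pos=9)
pos=10: emit NUM '0' (now at pos=11)
pos=12: emit SEMI ';'
DONE. 6 tokens: [STR, NUM, SEMI, NUM, NUM, SEMI]
Position 7: char is '4' -> NUM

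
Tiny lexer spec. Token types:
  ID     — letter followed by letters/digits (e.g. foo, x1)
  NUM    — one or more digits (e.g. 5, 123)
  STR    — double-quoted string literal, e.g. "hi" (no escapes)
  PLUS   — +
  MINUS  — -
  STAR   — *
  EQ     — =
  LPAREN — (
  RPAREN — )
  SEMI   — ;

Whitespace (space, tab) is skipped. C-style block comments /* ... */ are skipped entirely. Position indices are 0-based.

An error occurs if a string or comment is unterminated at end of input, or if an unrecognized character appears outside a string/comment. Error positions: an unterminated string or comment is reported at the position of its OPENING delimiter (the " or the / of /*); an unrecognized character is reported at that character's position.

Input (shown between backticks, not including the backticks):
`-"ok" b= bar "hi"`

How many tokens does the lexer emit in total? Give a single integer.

pos=0: emit MINUS '-'
pos=1: enter STRING mode
pos=1: emit STR "ok" (now at pos=5)
pos=6: emit ID 'b' (now at pos=7)
pos=7: emit EQ '='
pos=9: emit ID 'bar' (now at pos=12)
pos=13: enter STRING mode
pos=13: emit STR "hi" (now at pos=17)
DONE. 6 tokens: [MINUS, STR, ID, EQ, ID, STR]

Answer: 6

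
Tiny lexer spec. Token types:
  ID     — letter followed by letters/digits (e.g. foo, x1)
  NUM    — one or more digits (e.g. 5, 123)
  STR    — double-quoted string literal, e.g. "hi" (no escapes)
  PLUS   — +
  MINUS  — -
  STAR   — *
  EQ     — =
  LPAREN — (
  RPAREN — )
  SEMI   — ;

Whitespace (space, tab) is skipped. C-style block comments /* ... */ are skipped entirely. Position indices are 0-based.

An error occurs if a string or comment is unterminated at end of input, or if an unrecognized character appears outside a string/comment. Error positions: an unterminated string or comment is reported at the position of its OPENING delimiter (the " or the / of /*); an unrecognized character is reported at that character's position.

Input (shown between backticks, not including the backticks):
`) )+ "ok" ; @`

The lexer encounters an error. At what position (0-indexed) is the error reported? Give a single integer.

Answer: 12

Derivation:
pos=0: emit RPAREN ')'
pos=2: emit RPAREN ')'
pos=3: emit PLUS '+'
pos=5: enter STRING mode
pos=5: emit STR "ok" (now at pos=9)
pos=10: emit SEMI ';'
pos=12: ERROR — unrecognized char '@'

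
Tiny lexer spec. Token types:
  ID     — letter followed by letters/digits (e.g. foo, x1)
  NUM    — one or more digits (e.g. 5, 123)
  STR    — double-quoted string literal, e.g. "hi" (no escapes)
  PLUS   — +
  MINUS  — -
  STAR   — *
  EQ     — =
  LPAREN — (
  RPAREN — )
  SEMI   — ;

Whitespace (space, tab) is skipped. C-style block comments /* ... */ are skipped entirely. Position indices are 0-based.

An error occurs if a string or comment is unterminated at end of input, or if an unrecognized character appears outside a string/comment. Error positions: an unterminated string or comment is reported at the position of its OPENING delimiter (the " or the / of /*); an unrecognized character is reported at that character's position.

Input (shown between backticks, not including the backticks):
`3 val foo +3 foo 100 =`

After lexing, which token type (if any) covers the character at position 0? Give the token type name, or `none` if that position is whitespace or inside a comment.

Answer: NUM

Derivation:
pos=0: emit NUM '3' (now at pos=1)
pos=2: emit ID 'val' (now at pos=5)
pos=6: emit ID 'foo' (now at pos=9)
pos=10: emit PLUS '+'
pos=11: emit NUM '3' (now at pos=12)
pos=13: emit ID 'foo' (now at pos=16)
pos=17: emit NUM '100' (now at pos=20)
pos=21: emit EQ '='
DONE. 8 tokens: [NUM, ID, ID, PLUS, NUM, ID, NUM, EQ]
Position 0: char is '3' -> NUM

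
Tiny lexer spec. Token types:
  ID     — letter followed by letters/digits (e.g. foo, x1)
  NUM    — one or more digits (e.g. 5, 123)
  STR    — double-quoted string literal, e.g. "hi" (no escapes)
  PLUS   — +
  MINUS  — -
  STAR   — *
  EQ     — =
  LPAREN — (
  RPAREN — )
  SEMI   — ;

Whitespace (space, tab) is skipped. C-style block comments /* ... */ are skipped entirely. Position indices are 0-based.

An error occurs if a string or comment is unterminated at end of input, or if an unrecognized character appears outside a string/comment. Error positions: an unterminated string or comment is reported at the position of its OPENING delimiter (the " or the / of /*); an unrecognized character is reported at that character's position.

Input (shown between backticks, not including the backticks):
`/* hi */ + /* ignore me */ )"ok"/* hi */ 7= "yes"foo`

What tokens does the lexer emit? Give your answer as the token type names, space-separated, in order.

Answer: PLUS RPAREN STR NUM EQ STR ID

Derivation:
pos=0: enter COMMENT mode (saw '/*')
exit COMMENT mode (now at pos=8)
pos=9: emit PLUS '+'
pos=11: enter COMMENT mode (saw '/*')
exit COMMENT mode (now at pos=26)
pos=27: emit RPAREN ')'
pos=28: enter STRING mode
pos=28: emit STR "ok" (now at pos=32)
pos=32: enter COMMENT mode (saw '/*')
exit COMMENT mode (now at pos=40)
pos=41: emit NUM '7' (now at pos=42)
pos=42: emit EQ '='
pos=44: enter STRING mode
pos=44: emit STR "yes" (now at pos=49)
pos=49: emit ID 'foo' (now at pos=52)
DONE. 7 tokens: [PLUS, RPAREN, STR, NUM, EQ, STR, ID]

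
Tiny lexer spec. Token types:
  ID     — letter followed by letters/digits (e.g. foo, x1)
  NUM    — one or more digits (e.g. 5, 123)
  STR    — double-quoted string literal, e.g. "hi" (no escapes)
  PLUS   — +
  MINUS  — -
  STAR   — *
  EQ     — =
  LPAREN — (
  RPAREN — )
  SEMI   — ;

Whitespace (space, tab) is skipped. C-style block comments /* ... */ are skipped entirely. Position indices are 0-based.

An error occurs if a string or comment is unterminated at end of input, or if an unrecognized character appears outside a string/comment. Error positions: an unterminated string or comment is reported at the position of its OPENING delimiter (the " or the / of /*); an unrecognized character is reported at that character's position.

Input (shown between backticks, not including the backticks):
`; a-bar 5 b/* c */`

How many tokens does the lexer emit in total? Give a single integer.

pos=0: emit SEMI ';'
pos=2: emit ID 'a' (now at pos=3)
pos=3: emit MINUS '-'
pos=4: emit ID 'bar' (now at pos=7)
pos=8: emit NUM '5' (now at pos=9)
pos=10: emit ID 'b' (now at pos=11)
pos=11: enter COMMENT mode (saw '/*')
exit COMMENT mode (now at pos=18)
DONE. 6 tokens: [SEMI, ID, MINUS, ID, NUM, ID]

Answer: 6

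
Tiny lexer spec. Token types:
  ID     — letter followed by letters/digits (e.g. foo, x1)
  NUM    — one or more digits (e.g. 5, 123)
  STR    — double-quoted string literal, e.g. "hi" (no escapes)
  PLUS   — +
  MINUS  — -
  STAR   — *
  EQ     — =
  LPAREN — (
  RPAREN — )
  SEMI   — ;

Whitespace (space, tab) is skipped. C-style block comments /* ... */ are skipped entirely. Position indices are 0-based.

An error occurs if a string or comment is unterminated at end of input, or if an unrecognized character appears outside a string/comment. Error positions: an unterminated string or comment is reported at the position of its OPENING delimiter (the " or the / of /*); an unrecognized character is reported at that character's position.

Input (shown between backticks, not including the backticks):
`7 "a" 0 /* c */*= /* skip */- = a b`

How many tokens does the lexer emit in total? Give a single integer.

Answer: 9

Derivation:
pos=0: emit NUM '7' (now at pos=1)
pos=2: enter STRING mode
pos=2: emit STR "a" (now at pos=5)
pos=6: emit NUM '0' (now at pos=7)
pos=8: enter COMMENT mode (saw '/*')
exit COMMENT mode (now at pos=15)
pos=15: emit STAR '*'
pos=16: emit EQ '='
pos=18: enter COMMENT mode (saw '/*')
exit COMMENT mode (now at pos=28)
pos=28: emit MINUS '-'
pos=30: emit EQ '='
pos=32: emit ID 'a' (now at pos=33)
pos=34: emit ID 'b' (now at pos=35)
DONE. 9 tokens: [NUM, STR, NUM, STAR, EQ, MINUS, EQ, ID, ID]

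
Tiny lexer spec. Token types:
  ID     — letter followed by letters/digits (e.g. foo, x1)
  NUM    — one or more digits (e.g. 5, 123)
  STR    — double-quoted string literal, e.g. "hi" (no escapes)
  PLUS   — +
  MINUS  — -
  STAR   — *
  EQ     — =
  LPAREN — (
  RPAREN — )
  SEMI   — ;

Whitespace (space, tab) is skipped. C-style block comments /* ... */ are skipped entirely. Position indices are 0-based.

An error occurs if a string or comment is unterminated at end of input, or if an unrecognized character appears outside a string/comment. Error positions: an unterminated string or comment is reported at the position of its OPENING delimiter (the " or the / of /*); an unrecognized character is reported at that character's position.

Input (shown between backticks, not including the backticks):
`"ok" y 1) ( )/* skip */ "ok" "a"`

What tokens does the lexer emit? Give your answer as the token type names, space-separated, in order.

pos=0: enter STRING mode
pos=0: emit STR "ok" (now at pos=4)
pos=5: emit ID 'y' (now at pos=6)
pos=7: emit NUM '1' (now at pos=8)
pos=8: emit RPAREN ')'
pos=10: emit LPAREN '('
pos=12: emit RPAREN ')'
pos=13: enter COMMENT mode (saw '/*')
exit COMMENT mode (now at pos=23)
pos=24: enter STRING mode
pos=24: emit STR "ok" (now at pos=28)
pos=29: enter STRING mode
pos=29: emit STR "a" (now at pos=32)
DONE. 8 tokens: [STR, ID, NUM, RPAREN, LPAREN, RPAREN, STR, STR]

Answer: STR ID NUM RPAREN LPAREN RPAREN STR STR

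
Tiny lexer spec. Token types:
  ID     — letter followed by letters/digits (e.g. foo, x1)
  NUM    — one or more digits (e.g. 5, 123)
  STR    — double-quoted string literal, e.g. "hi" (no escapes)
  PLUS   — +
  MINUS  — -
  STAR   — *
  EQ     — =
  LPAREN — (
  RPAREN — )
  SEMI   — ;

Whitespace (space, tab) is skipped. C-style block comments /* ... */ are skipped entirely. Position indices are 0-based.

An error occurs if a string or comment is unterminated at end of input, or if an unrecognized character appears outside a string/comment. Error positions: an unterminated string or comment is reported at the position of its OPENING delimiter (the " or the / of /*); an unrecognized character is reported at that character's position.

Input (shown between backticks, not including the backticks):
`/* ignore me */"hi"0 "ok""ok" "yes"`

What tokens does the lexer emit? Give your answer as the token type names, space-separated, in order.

Answer: STR NUM STR STR STR

Derivation:
pos=0: enter COMMENT mode (saw '/*')
exit COMMENT mode (now at pos=15)
pos=15: enter STRING mode
pos=15: emit STR "hi" (now at pos=19)
pos=19: emit NUM '0' (now at pos=20)
pos=21: enter STRING mode
pos=21: emit STR "ok" (now at pos=25)
pos=25: enter STRING mode
pos=25: emit STR "ok" (now at pos=29)
pos=30: enter STRING mode
pos=30: emit STR "yes" (now at pos=35)
DONE. 5 tokens: [STR, NUM, STR, STR, STR]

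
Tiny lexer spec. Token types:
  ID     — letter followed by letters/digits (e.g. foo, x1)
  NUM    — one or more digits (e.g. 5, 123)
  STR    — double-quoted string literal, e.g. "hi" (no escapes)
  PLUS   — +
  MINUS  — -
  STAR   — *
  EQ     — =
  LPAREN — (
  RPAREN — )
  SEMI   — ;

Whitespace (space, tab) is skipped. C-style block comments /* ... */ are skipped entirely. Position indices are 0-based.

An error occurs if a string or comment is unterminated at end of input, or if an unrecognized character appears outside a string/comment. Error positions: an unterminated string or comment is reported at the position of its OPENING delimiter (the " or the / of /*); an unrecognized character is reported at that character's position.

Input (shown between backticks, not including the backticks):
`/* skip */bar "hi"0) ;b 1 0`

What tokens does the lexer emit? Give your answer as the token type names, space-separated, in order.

Answer: ID STR NUM RPAREN SEMI ID NUM NUM

Derivation:
pos=0: enter COMMENT mode (saw '/*')
exit COMMENT mode (now at pos=10)
pos=10: emit ID 'bar' (now at pos=13)
pos=14: enter STRING mode
pos=14: emit STR "hi" (now at pos=18)
pos=18: emit NUM '0' (now at pos=19)
pos=19: emit RPAREN ')'
pos=21: emit SEMI ';'
pos=22: emit ID 'b' (now at pos=23)
pos=24: emit NUM '1' (now at pos=25)
pos=26: emit NUM '0' (now at pos=27)
DONE. 8 tokens: [ID, STR, NUM, RPAREN, SEMI, ID, NUM, NUM]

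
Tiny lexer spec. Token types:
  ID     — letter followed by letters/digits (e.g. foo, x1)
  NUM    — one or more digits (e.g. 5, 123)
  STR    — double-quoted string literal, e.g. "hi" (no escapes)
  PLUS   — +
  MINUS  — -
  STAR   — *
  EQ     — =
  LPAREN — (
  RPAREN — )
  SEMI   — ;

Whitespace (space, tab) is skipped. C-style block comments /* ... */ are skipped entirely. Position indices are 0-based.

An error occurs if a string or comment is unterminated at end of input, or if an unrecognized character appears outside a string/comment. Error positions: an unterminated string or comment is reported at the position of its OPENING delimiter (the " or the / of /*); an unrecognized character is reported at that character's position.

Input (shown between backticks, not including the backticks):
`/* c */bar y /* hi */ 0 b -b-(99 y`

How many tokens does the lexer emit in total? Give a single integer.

Answer: 10

Derivation:
pos=0: enter COMMENT mode (saw '/*')
exit COMMENT mode (now at pos=7)
pos=7: emit ID 'bar' (now at pos=10)
pos=11: emit ID 'y' (now at pos=12)
pos=13: enter COMMENT mode (saw '/*')
exit COMMENT mode (now at pos=21)
pos=22: emit NUM '0' (now at pos=23)
pos=24: emit ID 'b' (now at pos=25)
pos=26: emit MINUS '-'
pos=27: emit ID 'b' (now at pos=28)
pos=28: emit MINUS '-'
pos=29: emit LPAREN '('
pos=30: emit NUM '99' (now at pos=32)
pos=33: emit ID 'y' (now at pos=34)
DONE. 10 tokens: [ID, ID, NUM, ID, MINUS, ID, MINUS, LPAREN, NUM, ID]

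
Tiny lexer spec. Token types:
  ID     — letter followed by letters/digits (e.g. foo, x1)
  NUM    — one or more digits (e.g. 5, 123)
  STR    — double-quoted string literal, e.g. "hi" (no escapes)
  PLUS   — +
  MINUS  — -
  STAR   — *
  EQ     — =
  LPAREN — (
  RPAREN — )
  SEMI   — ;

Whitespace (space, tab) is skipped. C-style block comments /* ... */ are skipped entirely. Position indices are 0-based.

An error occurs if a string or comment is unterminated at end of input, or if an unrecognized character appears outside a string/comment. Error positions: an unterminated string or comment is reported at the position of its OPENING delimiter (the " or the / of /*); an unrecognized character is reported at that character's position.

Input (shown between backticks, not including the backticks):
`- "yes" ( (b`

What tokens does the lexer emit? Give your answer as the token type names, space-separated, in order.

Answer: MINUS STR LPAREN LPAREN ID

Derivation:
pos=0: emit MINUS '-'
pos=2: enter STRING mode
pos=2: emit STR "yes" (now at pos=7)
pos=8: emit LPAREN '('
pos=10: emit LPAREN '('
pos=11: emit ID 'b' (now at pos=12)
DONE. 5 tokens: [MINUS, STR, LPAREN, LPAREN, ID]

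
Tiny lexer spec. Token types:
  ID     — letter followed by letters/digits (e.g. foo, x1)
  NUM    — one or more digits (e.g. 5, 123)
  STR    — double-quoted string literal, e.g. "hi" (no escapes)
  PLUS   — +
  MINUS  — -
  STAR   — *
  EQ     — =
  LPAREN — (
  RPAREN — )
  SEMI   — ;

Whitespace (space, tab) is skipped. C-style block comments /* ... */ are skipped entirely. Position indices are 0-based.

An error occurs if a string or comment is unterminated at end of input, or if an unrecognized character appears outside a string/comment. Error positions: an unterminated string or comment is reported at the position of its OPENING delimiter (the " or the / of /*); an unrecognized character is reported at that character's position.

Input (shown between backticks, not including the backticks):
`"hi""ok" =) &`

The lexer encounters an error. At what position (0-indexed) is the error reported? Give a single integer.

pos=0: enter STRING mode
pos=0: emit STR "hi" (now at pos=4)
pos=4: enter STRING mode
pos=4: emit STR "ok" (now at pos=8)
pos=9: emit EQ '='
pos=10: emit RPAREN ')'
pos=12: ERROR — unrecognized char '&'

Answer: 12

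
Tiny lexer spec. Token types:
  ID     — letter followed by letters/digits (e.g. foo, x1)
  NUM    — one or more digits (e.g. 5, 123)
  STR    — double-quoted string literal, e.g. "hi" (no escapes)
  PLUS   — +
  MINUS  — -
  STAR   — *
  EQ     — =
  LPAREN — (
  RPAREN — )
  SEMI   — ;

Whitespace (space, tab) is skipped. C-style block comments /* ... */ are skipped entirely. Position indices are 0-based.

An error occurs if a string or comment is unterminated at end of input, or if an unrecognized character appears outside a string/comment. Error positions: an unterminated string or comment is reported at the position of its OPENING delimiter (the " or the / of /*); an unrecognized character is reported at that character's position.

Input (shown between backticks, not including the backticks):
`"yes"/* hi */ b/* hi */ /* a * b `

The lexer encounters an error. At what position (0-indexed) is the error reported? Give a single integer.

Answer: 24

Derivation:
pos=0: enter STRING mode
pos=0: emit STR "yes" (now at pos=5)
pos=5: enter COMMENT mode (saw '/*')
exit COMMENT mode (now at pos=13)
pos=14: emit ID 'b' (now at pos=15)
pos=15: enter COMMENT mode (saw '/*')
exit COMMENT mode (now at pos=23)
pos=24: enter COMMENT mode (saw '/*')
pos=24: ERROR — unterminated comment (reached EOF)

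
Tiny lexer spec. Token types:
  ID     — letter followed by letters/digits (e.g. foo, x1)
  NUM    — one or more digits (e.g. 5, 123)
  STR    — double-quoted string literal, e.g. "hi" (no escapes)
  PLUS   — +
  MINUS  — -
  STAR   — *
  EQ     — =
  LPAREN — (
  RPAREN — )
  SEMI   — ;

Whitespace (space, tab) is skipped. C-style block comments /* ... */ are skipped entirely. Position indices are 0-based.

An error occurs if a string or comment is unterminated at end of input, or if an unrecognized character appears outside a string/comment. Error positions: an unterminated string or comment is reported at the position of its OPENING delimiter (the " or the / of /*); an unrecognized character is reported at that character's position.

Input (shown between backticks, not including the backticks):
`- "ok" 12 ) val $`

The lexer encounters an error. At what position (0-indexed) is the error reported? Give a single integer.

Answer: 16

Derivation:
pos=0: emit MINUS '-'
pos=2: enter STRING mode
pos=2: emit STR "ok" (now at pos=6)
pos=7: emit NUM '12' (now at pos=9)
pos=10: emit RPAREN ')'
pos=12: emit ID 'val' (now at pos=15)
pos=16: ERROR — unrecognized char '$'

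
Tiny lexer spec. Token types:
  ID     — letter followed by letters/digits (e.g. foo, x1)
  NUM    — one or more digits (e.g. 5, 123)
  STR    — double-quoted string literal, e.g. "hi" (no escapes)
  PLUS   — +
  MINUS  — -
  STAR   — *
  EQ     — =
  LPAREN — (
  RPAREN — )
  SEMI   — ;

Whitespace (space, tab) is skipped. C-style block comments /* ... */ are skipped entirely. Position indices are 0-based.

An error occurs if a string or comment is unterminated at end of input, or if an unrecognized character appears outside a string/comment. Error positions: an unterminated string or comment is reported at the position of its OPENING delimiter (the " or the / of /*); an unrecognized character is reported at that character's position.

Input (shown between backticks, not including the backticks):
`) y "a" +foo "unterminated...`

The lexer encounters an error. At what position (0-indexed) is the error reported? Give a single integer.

Answer: 13

Derivation:
pos=0: emit RPAREN ')'
pos=2: emit ID 'y' (now at pos=3)
pos=4: enter STRING mode
pos=4: emit STR "a" (now at pos=7)
pos=8: emit PLUS '+'
pos=9: emit ID 'foo' (now at pos=12)
pos=13: enter STRING mode
pos=13: ERROR — unterminated string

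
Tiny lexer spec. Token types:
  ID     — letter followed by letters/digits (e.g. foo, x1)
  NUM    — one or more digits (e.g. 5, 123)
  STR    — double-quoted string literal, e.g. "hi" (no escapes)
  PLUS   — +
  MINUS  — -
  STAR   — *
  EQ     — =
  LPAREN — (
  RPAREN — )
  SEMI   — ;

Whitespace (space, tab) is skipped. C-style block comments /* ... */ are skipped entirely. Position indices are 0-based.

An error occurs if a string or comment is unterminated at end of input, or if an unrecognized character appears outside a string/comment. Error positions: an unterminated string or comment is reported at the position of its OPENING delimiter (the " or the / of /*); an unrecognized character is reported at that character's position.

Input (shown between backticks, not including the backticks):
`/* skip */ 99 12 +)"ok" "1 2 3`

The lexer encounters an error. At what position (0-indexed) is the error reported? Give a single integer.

Answer: 24

Derivation:
pos=0: enter COMMENT mode (saw '/*')
exit COMMENT mode (now at pos=10)
pos=11: emit NUM '99' (now at pos=13)
pos=14: emit NUM '12' (now at pos=16)
pos=17: emit PLUS '+'
pos=18: emit RPAREN ')'
pos=19: enter STRING mode
pos=19: emit STR "ok" (now at pos=23)
pos=24: enter STRING mode
pos=24: ERROR — unterminated string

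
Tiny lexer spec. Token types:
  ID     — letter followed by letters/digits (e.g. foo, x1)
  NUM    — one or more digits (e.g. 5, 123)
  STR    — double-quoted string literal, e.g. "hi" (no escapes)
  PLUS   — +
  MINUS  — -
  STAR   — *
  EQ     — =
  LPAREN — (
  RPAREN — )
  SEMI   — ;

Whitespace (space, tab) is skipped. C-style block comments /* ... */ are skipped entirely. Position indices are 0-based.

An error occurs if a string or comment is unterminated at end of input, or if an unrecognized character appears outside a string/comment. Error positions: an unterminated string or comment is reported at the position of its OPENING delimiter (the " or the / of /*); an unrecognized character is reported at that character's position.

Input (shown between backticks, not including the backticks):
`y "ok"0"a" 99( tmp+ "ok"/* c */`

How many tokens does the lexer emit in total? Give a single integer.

pos=0: emit ID 'y' (now at pos=1)
pos=2: enter STRING mode
pos=2: emit STR "ok" (now at pos=6)
pos=6: emit NUM '0' (now at pos=7)
pos=7: enter STRING mode
pos=7: emit STR "a" (now at pos=10)
pos=11: emit NUM '99' (now at pos=13)
pos=13: emit LPAREN '('
pos=15: emit ID 'tmp' (now at pos=18)
pos=18: emit PLUS '+'
pos=20: enter STRING mode
pos=20: emit STR "ok" (now at pos=24)
pos=24: enter COMMENT mode (saw '/*')
exit COMMENT mode (now at pos=31)
DONE. 9 tokens: [ID, STR, NUM, STR, NUM, LPAREN, ID, PLUS, STR]

Answer: 9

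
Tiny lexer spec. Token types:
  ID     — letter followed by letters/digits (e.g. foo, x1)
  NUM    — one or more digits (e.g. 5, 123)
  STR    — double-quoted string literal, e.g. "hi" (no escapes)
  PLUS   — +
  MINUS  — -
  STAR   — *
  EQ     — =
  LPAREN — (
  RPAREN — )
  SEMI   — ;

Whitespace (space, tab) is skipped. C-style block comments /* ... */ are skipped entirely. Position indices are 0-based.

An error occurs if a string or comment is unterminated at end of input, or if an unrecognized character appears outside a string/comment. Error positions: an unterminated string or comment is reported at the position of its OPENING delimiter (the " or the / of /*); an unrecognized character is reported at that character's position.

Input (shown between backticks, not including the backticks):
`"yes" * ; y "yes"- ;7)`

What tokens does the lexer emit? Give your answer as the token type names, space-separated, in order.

pos=0: enter STRING mode
pos=0: emit STR "yes" (now at pos=5)
pos=6: emit STAR '*'
pos=8: emit SEMI ';'
pos=10: emit ID 'y' (now at pos=11)
pos=12: enter STRING mode
pos=12: emit STR "yes" (now at pos=17)
pos=17: emit MINUS '-'
pos=19: emit SEMI ';'
pos=20: emit NUM '7' (now at pos=21)
pos=21: emit RPAREN ')'
DONE. 9 tokens: [STR, STAR, SEMI, ID, STR, MINUS, SEMI, NUM, RPAREN]

Answer: STR STAR SEMI ID STR MINUS SEMI NUM RPAREN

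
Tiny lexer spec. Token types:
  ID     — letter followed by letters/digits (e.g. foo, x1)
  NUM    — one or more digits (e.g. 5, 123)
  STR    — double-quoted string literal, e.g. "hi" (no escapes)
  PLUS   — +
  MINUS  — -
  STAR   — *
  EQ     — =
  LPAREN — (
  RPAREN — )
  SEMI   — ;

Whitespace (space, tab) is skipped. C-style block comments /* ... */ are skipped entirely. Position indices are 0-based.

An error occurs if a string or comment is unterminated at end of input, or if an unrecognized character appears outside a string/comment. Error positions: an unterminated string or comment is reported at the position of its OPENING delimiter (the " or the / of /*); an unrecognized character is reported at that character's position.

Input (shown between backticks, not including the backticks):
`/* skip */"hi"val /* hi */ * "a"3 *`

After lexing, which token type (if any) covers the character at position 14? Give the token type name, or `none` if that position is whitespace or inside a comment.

pos=0: enter COMMENT mode (saw '/*')
exit COMMENT mode (now at pos=10)
pos=10: enter STRING mode
pos=10: emit STR "hi" (now at pos=14)
pos=14: emit ID 'val' (now at pos=17)
pos=18: enter COMMENT mode (saw '/*')
exit COMMENT mode (now at pos=26)
pos=27: emit STAR '*'
pos=29: enter STRING mode
pos=29: emit STR "a" (now at pos=32)
pos=32: emit NUM '3' (now at pos=33)
pos=34: emit STAR '*'
DONE. 6 tokens: [STR, ID, STAR, STR, NUM, STAR]
Position 14: char is 'v' -> ID

Answer: ID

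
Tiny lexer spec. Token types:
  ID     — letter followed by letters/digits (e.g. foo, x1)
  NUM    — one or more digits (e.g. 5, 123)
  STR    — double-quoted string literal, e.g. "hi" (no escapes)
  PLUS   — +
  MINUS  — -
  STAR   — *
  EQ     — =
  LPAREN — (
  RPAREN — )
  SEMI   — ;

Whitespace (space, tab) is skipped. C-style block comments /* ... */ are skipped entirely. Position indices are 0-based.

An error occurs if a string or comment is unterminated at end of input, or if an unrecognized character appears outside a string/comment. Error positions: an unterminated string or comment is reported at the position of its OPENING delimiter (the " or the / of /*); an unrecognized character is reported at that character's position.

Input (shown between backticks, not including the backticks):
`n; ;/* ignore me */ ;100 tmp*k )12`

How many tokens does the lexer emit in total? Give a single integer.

pos=0: emit ID 'n' (now at pos=1)
pos=1: emit SEMI ';'
pos=3: emit SEMI ';'
pos=4: enter COMMENT mode (saw '/*')
exit COMMENT mode (now at pos=19)
pos=20: emit SEMI ';'
pos=21: emit NUM '100' (now at pos=24)
pos=25: emit ID 'tmp' (now at pos=28)
pos=28: emit STAR '*'
pos=29: emit ID 'k' (now at pos=30)
pos=31: emit RPAREN ')'
pos=32: emit NUM '12' (now at pos=34)
DONE. 10 tokens: [ID, SEMI, SEMI, SEMI, NUM, ID, STAR, ID, RPAREN, NUM]

Answer: 10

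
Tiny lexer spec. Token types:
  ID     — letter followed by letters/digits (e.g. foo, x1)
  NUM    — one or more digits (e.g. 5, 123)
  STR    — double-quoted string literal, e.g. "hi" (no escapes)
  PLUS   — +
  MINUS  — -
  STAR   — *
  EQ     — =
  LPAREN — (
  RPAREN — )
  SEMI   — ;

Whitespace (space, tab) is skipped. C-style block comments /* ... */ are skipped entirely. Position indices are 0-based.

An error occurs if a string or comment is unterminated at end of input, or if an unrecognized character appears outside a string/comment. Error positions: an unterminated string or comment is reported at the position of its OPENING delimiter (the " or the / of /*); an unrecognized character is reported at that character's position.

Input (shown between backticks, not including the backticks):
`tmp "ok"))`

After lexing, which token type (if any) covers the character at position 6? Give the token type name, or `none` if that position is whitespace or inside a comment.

pos=0: emit ID 'tmp' (now at pos=3)
pos=4: enter STRING mode
pos=4: emit STR "ok" (now at pos=8)
pos=8: emit RPAREN ')'
pos=9: emit RPAREN ')'
DONE. 4 tokens: [ID, STR, RPAREN, RPAREN]
Position 6: char is 'k' -> STR

Answer: STR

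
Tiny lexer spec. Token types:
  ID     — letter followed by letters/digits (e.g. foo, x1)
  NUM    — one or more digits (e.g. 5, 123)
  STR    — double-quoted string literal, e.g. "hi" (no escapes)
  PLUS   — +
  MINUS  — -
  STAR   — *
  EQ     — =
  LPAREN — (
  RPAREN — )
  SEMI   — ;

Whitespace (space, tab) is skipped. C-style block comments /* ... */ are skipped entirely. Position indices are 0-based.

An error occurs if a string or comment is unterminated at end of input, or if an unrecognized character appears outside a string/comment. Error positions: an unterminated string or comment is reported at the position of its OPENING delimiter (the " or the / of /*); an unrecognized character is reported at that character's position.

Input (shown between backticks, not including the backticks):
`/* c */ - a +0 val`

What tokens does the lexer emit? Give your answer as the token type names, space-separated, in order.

Answer: MINUS ID PLUS NUM ID

Derivation:
pos=0: enter COMMENT mode (saw '/*')
exit COMMENT mode (now at pos=7)
pos=8: emit MINUS '-'
pos=10: emit ID 'a' (now at pos=11)
pos=12: emit PLUS '+'
pos=13: emit NUM '0' (now at pos=14)
pos=15: emit ID 'val' (now at pos=18)
DONE. 5 tokens: [MINUS, ID, PLUS, NUM, ID]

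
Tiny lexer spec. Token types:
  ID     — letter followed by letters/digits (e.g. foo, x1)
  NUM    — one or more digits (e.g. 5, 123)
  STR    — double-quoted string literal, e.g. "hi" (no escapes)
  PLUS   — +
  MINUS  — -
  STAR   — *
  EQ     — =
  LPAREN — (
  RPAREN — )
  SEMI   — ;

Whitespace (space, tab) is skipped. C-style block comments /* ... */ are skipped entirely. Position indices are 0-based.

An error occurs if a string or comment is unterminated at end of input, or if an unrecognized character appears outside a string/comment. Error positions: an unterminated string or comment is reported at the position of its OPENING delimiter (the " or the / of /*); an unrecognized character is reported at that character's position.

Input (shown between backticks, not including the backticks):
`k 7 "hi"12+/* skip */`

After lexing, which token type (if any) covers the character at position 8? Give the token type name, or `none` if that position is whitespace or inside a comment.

Answer: NUM

Derivation:
pos=0: emit ID 'k' (now at pos=1)
pos=2: emit NUM '7' (now at pos=3)
pos=4: enter STRING mode
pos=4: emit STR "hi" (now at pos=8)
pos=8: emit NUM '12' (now at pos=10)
pos=10: emit PLUS '+'
pos=11: enter COMMENT mode (saw '/*')
exit COMMENT mode (now at pos=21)
DONE. 5 tokens: [ID, NUM, STR, NUM, PLUS]
Position 8: char is '1' -> NUM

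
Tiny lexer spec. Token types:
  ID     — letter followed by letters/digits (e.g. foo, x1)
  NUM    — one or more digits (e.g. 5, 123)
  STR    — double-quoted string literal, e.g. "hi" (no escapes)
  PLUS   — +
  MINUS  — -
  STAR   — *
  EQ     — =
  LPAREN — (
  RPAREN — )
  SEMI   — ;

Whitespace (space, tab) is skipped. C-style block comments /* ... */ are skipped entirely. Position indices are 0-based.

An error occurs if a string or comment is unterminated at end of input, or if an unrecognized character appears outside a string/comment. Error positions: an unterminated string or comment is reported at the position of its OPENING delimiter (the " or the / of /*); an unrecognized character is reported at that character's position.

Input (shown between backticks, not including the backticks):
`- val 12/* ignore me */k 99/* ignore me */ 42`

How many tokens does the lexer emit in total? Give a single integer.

pos=0: emit MINUS '-'
pos=2: emit ID 'val' (now at pos=5)
pos=6: emit NUM '12' (now at pos=8)
pos=8: enter COMMENT mode (saw '/*')
exit COMMENT mode (now at pos=23)
pos=23: emit ID 'k' (now at pos=24)
pos=25: emit NUM '99' (now at pos=27)
pos=27: enter COMMENT mode (saw '/*')
exit COMMENT mode (now at pos=42)
pos=43: emit NUM '42' (now at pos=45)
DONE. 6 tokens: [MINUS, ID, NUM, ID, NUM, NUM]

Answer: 6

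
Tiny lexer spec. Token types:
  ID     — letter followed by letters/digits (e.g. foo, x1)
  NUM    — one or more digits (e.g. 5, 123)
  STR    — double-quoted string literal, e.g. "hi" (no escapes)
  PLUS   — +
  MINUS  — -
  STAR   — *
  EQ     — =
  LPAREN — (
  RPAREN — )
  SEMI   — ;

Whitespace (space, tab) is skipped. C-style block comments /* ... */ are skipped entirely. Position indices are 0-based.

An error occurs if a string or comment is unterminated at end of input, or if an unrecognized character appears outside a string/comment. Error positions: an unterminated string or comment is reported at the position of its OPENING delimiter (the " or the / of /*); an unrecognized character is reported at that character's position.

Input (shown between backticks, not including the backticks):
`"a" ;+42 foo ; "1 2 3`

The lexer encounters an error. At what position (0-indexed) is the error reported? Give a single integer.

Answer: 15

Derivation:
pos=0: enter STRING mode
pos=0: emit STR "a" (now at pos=3)
pos=4: emit SEMI ';'
pos=5: emit PLUS '+'
pos=6: emit NUM '42' (now at pos=8)
pos=9: emit ID 'foo' (now at pos=12)
pos=13: emit SEMI ';'
pos=15: enter STRING mode
pos=15: ERROR — unterminated string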